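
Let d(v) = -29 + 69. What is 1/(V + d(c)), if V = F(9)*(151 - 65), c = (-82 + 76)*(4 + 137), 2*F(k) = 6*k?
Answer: 1/2362 ≈ 0.00042337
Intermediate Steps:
F(k) = 3*k (F(k) = (6*k)/2 = 3*k)
c = -846 (c = -6*141 = -846)
d(v) = 40
V = 2322 (V = (3*9)*(151 - 65) = 27*86 = 2322)
1/(V + d(c)) = 1/(2322 + 40) = 1/2362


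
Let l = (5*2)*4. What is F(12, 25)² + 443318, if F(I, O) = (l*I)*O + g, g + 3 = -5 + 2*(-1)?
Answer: 144203418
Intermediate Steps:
g = -10 (g = -3 + (-5 + 2*(-1)) = -3 + (-5 - 2) = -3 - 7 = -10)
l = 40 (l = 10*4 = 40)
F(I, O) = -10 + 40*I*O (F(I, O) = (40*I)*O - 10 = 40*I*O - 10 = -10 + 40*I*O)
F(12, 25)² + 443318 = (-10 + 40*12*25)² + 443318 = (-10 + 12000)² + 443318 = 11990² + 443318 = 143760100 + 443318 = 144203418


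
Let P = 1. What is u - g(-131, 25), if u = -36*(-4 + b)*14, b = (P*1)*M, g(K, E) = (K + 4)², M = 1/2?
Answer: -14365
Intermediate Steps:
M = ½ ≈ 0.50000
g(K, E) = (4 + K)²
b = ½ (b = (1*1)*(½) = 1*(½) = ½ ≈ 0.50000)
u = 1764 (u = -36*(-4 + ½)*14 = -36*(-7/2)*14 = 126*14 = 1764)
u - g(-131, 25) = 1764 - (4 - 131)² = 1764 - 1*(-127)² = 1764 - 1*16129 = 1764 - 16129 = -14365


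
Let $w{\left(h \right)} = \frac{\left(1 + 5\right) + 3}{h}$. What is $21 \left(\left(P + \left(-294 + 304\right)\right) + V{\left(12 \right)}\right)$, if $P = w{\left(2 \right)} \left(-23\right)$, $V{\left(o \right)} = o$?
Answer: $- \frac{3423}{2} \approx -1711.5$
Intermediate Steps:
$w{\left(h \right)} = \frac{9}{h}$ ($w{\left(h \right)} = \frac{6 + 3}{h} = \frac{9}{h}$)
$P = - \frac{207}{2}$ ($P = \frac{9}{2} \left(-23\right) = - \frac{207}{2} \approx -103.5$)
$21 \left(\left(P + \left(-294 + 304\right)\right) + V{\left(12 \right)}\right) = 21 \left(\left(- \frac{207}{2} + \left(-294 + 304\right)\right) + 12\right) = 21 \left(\left(- \frac{207}{2} + 10\right) + 12\right) = 21 \left(- \frac{187}{2} + 12\right) = 21 \left(- \frac{163}{2}\right) = - \frac{3423}{2}$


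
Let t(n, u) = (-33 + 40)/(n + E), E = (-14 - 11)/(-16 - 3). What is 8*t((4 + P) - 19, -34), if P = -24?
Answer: -266/179 ≈ -1.4860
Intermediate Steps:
E = 25/19 (E = -25/(-19) = -25*(-1/19) = 25/19 ≈ 1.3158)
t(n, u) = 7/(25/19 + n) (t(n, u) = (-33 + 40)/(n + 25/19) = 7/(25/19 + n))
8*t((4 + P) - 19, -34) = 8*(133/(25 + 19*((4 - 24) - 19))) = 8*(133/(25 + 19*(-20 - 19))) = 8*(133/(25 + 19*(-39))) = 8*(133/(25 - 741)) = 8*(133/(-716)) = 8*(133*(-1/716)) = 8*(-133/716) = -266/179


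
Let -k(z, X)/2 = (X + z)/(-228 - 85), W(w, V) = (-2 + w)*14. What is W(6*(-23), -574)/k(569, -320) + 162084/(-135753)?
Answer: -13893744712/11267499 ≈ -1233.1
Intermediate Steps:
W(w, V) = -28 + 14*w
k(z, X) = 2*X/313 + 2*z/313 (k(z, X) = -2*(X + z)/(-228 - 85) = -2*(X + z)/(-313) = -2*(X + z)*(-1)/313 = -2*(-X/313 - z/313) = 2*X/313 + 2*z/313)
W(6*(-23), -574)/k(569, -320) + 162084/(-135753) = (-28 + 14*(6*(-23)))/((2/313)*(-320) + (2/313)*569) + 162084/(-135753) = (-28 + 14*(-138))/(-640/313 + 1138/313) + 162084*(-1/135753) = (-28 - 1932)/(498/313) - 54028/45251 = -1960*313/498 - 54028/45251 = -306740/249 - 54028/45251 = -13893744712/11267499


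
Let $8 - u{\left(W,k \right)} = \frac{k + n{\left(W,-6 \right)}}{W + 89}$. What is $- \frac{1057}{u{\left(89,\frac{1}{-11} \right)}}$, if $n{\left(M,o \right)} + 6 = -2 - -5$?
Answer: $- \frac{1034803}{7849} \approx -131.84$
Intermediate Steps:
$n{\left(M,o \right)} = -3$ ($n{\left(M,o \right)} = -6 - -3 = -6 + \left(-2 + 5\right) = -6 + 3 = -3$)
$u{\left(W,k \right)} = 8 - \frac{-3 + k}{89 + W}$ ($u{\left(W,k \right)} = 8 - \frac{k - 3}{W + 89} = 8 - \frac{-3 + k}{89 + W}$)
$- \frac{1057}{u{\left(89,\frac{1}{-11} \right)}} = - \frac{1057}{\frac{1}{89 + 89} \left(715 - \frac{1}{-11} + 8 \cdot 89\right)} = - \frac{1057}{\frac{1}{178} \left(715 - - \frac{1}{11} + 712\right)} = - \frac{1057}{\frac{1}{178} \left(715 + \frac{1}{11} + 712\right)} = - \frac{1057}{\frac{1}{178} \cdot \frac{15698}{11}} = - \frac{1057}{\frac{7849}{979}} = \left(-1057\right) \frac{979}{7849} = - \frac{1034803}{7849}$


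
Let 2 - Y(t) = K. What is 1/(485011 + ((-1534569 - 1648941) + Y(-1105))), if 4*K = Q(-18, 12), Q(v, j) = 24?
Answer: -1/2698503 ≈ -3.7058e-7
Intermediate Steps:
K = 6 (K = (1/4)*24 = 6)
Y(t) = -4 (Y(t) = 2 - 1*6 = 2 - 6 = -4)
1/(485011 + ((-1534569 - 1648941) + Y(-1105))) = 1/(485011 + ((-1534569 - 1648941) - 4)) = 1/(485011 + (-3183510 - 4)) = 1/(485011 - 3183514) = 1/(-2698503) = -1/2698503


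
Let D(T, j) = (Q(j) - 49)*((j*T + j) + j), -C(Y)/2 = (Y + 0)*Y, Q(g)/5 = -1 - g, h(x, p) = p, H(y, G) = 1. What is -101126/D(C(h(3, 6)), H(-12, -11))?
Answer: -857/35 ≈ -24.486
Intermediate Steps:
Q(g) = -5 - 5*g (Q(g) = 5*(-1 - g) = -5 - 5*g)
C(Y) = -2*Y² (C(Y) = -2*(Y + 0)*Y = -2*Y*Y = -2*Y²)
D(T, j) = (-54 - 5*j)*(2*j + T*j) (D(T, j) = ((-5 - 5*j) - 49)*((j*T + j) + j) = (-54 - 5*j)*((T*j + j) + j) = (-54 - 5*j)*((j + T*j) + j) = (-54 - 5*j)*(2*j + T*j))
-101126/D(C(h(3, 6)), H(-12, -11)) = -101126/(-108 - (-108)*6² - 10*1 - 5*(-2*6²)*1) = -101126/(-108 - (-108)*36 - 10 - 5*(-2*36)*1) = -101126/(-108 - 54*(-72) - 10 - 5*(-72)*1) = -101126/(-108 + 3888 - 10 + 360) = -101126/(1*4130) = -101126/4130 = -101126*1/4130 = -857/35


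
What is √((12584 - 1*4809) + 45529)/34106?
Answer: √13326/17053 ≈ 0.0067694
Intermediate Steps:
√((12584 - 1*4809) + 45529)/34106 = √((12584 - 4809) + 45529)*(1/34106) = √(7775 + 45529)*(1/34106) = √53304*(1/34106) = (2*√13326)*(1/34106) = √13326/17053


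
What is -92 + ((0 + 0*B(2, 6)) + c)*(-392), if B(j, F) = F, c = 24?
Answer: -9500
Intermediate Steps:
-92 + ((0 + 0*B(2, 6)) + c)*(-392) = -92 + ((0 + 0*6) + 24)*(-392) = -92 + ((0 + 0) + 24)*(-392) = -92 + (0 + 24)*(-392) = -92 + 24*(-392) = -92 - 9408 = -9500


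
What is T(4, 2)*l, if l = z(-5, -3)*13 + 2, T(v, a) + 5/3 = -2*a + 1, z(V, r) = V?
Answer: 294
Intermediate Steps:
T(v, a) = -⅔ - 2*a (T(v, a) = -5/3 + (-2*a + 1) = -5/3 + (1 - 2*a) = -⅔ - 2*a)
l = -63 (l = -5*13 + 2 = -65 + 2 = -63)
T(4, 2)*l = (-⅔ - 2*2)*(-63) = (-⅔ - 4)*(-63) = -14/3*(-63) = 294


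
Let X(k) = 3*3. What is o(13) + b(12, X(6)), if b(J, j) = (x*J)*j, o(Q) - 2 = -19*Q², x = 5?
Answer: -2669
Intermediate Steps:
X(k) = 9
o(Q) = 2 - 19*Q²
b(J, j) = 5*J*j (b(J, j) = (5*J)*j = 5*J*j)
o(13) + b(12, X(6)) = (2 - 19*13²) + 5*12*9 = (2 - 19*169) + 540 = (2 - 3211) + 540 = -3209 + 540 = -2669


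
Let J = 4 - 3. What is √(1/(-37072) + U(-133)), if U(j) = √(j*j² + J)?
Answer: √(-2317 + 515374944*I*√65351)/9268 ≈ 27.693 + 27.693*I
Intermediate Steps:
J = 1
U(j) = √(1 + j³) (U(j) = √(j*j² + 1) = √(j³ + 1) = √(1 + j³))
√(1/(-37072) + U(-133)) = √(1/(-37072) + √(1 + (-133)³)) = √(-1/37072 + √(1 - 2352637)) = √(-1/37072 + √(-2352636)) = √(-1/37072 + 6*I*√65351)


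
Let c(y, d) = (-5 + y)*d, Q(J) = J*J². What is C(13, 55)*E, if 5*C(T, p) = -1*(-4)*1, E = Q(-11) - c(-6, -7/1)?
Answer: -5632/5 ≈ -1126.4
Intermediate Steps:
Q(J) = J³
c(y, d) = d*(-5 + y)
E = -1408 (E = (-11)³ - (-7/1)*(-5 - 6) = -1331 - (-7*1)*(-11) = -1331 - (-7)*(-11) = -1331 - 1*77 = -1331 - 77 = -1408)
C(T, p) = ⅘ (C(T, p) = (-1*(-4)*1)/5 = (4*1)/5 = (⅕)*4 = ⅘)
C(13, 55)*E = (⅘)*(-1408) = -5632/5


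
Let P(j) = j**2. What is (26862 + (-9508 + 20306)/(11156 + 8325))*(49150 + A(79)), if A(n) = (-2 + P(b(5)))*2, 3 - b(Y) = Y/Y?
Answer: 3674678747240/2783 ≈ 1.3204e+9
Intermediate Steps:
b(Y) = 2 (b(Y) = 3 - Y/Y = 3 - 1*1 = 3 - 1 = 2)
A(n) = 4 (A(n) = (-2 + 2**2)*2 = (-2 + 4)*2 = 2*2 = 4)
(26862 + (-9508 + 20306)/(11156 + 8325))*(49150 + A(79)) = (26862 + (-9508 + 20306)/(11156 + 8325))*(49150 + 4) = (26862 + 10798/19481)*49154 = (523309420/19481)*49154 = 3674678747240/2783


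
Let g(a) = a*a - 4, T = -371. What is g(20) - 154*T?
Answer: 57530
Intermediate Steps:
g(a) = -4 + a² (g(a) = a² - 4 = -4 + a²)
g(20) - 154*T = (-4 + 20²) - 154*(-371) = (-4 + 400) + 57134 = 396 + 57134 = 57530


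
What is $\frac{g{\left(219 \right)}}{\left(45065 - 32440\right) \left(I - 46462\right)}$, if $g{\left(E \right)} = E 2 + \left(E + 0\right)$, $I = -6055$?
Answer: $- \frac{657}{663027125} \approx -9.9091 \cdot 10^{-7}$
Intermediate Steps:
$g{\left(E \right)} = 3 E$ ($g{\left(E \right)} = 2 E + E = 3 E$)
$\frac{g{\left(219 \right)}}{\left(45065 - 32440\right) \left(I - 46462\right)} = \frac{3 \cdot 219}{\left(45065 - 32440\right) \left(-6055 - 46462\right)} = \frac{657}{12625 \left(-52517\right)} = \frac{657}{-663027125} = 657 \left(- \frac{1}{663027125}\right) = - \frac{657}{663027125}$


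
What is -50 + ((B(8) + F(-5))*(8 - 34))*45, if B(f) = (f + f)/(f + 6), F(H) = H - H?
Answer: -9710/7 ≈ -1387.1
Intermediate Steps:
F(H) = 0
B(f) = 2*f/(6 + f) (B(f) = (2*f)/(6 + f) = 2*f/(6 + f))
-50 + ((B(8) + F(-5))*(8 - 34))*45 = -50 + ((2*8/(6 + 8) + 0)*(8 - 34))*45 = -50 + ((2*8/14 + 0)*(-26))*45 = -50 + ((2*8*(1/14) + 0)*(-26))*45 = -50 + ((8/7 + 0)*(-26))*45 = -50 + ((8/7)*(-26))*45 = -50 - 208/7*45 = -50 - 9360/7 = -9710/7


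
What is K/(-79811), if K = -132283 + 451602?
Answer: -319319/79811 ≈ -4.0009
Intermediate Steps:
K = 319319
K/(-79811) = 319319/(-79811) = 319319*(-1/79811) = -319319/79811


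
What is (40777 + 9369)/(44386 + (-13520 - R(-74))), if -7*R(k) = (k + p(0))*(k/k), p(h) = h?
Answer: 175511/107994 ≈ 1.6252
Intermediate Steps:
R(k) = -k/7 (R(k) = -(k + 0)*k/k/7 = -k/7)
(40777 + 9369)/(44386 + (-13520 - R(-74))) = (40777 + 9369)/(44386 + (-13520 - (-1)*(-74)/7)) = 50146/(44386 + (-13520 - 1*74/7)) = 50146/(44386 + (-13520 - 74/7)) = 50146/(44386 - 94714/7) = 50146/(215988/7) = 50146*(7/215988) = 175511/107994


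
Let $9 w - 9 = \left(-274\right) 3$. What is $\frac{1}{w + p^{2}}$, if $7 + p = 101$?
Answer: $\frac{3}{26237} \approx 0.00011434$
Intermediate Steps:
$p = 94$ ($p = -7 + 101 = 94$)
$w = - \frac{271}{3}$ ($w = 1 + \frac{\left(-274\right) 3}{9} = 1 + \frac{1}{9} \left(-822\right) = 1 - \frac{274}{3} = - \frac{271}{3} \approx -90.333$)
$\frac{1}{w + p^{2}} = \frac{1}{- \frac{271}{3} + 94^{2}} = \frac{1}{- \frac{271}{3} + 8836} = \frac{1}{\frac{26237}{3}} = \frac{3}{26237}$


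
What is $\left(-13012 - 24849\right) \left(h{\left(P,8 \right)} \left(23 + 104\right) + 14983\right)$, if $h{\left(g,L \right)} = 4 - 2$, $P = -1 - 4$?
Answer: $-576888057$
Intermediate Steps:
$P = -5$
$h{\left(g,L \right)} = 2$
$\left(-13012 - 24849\right) \left(h{\left(P,8 \right)} \left(23 + 104\right) + 14983\right) = \left(-13012 - 24849\right) \left(2 \left(23 + 104\right) + 14983\right) = - 37861 \left(2 \cdot 127 + 14983\right) = - 37861 \left(254 + 14983\right) = \left(-37861\right) 15237 = -576888057$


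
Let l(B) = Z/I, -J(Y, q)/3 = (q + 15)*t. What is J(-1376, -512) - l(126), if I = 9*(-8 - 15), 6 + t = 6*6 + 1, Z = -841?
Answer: 9566906/207 ≈ 46217.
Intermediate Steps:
t = 31 (t = -6 + (6*6 + 1) = -6 + (36 + 1) = -6 + 37 = 31)
I = -207 (I = 9*(-23) = -207)
J(Y, q) = -1395 - 93*q (J(Y, q) = -3*(q + 15)*31 = -3*(15 + q)*31 = -3*(465 + 31*q) = -1395 - 93*q)
l(B) = 841/207 (l(B) = -841/(-207) = -841*(-1/207) = 841/207)
J(-1376, -512) - l(126) = (-1395 - 93*(-512)) - 1*841/207 = (-1395 + 47616) - 841/207 = 46221 - 841/207 = 9566906/207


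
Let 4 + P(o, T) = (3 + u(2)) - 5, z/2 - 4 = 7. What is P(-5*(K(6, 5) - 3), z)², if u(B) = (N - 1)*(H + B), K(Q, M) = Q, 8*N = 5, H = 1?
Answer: 3249/64 ≈ 50.766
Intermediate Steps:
N = 5/8 (N = (⅛)*5 = 5/8 ≈ 0.62500)
u(B) = -3/8 - 3*B/8 (u(B) = (5/8 - 1)*(1 + B) = -3*(1 + B)/8 = -3/8 - 3*B/8)
z = 22 (z = 8 + 2*7 = 8 + 14 = 22)
P(o, T) = -57/8 (P(o, T) = -4 + ((3 + (-3/8 - 3/8*2)) - 5) = -4 + ((3 + (-3/8 - ¾)) - 5) = -4 + ((3 - 9/8) - 5) = -4 + (15/8 - 5) = -4 - 25/8 = -57/8)
P(-5*(K(6, 5) - 3), z)² = (-57/8)² = 3249/64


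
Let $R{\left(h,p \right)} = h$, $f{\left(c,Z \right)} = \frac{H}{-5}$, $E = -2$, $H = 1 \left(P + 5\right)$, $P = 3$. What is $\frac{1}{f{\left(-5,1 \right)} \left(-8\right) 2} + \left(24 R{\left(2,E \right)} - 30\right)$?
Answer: $\frac{2309}{128} \approx 18.039$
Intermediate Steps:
$H = 8$ ($H = 1 \left(3 + 5\right) = 1 \cdot 8 = 8$)
$f{\left(c,Z \right)} = - \frac{8}{5}$ ($f{\left(c,Z \right)} = \frac{8}{-5} = 8 \left(- \frac{1}{5}\right) = - \frac{8}{5}$)
$\frac{1}{f{\left(-5,1 \right)} \left(-8\right) 2} + \left(24 R{\left(2,E \right)} - 30\right) = \frac{1}{\left(- \frac{8}{5}\right) \left(-8\right) 2} + \left(24 \cdot 2 - 30\right) = \frac{1}{\frac{64}{5} \cdot 2} + \left(48 - 30\right) = \frac{1}{\frac{128}{5}} + 18 = \frac{5}{128} + 18 = \frac{2309}{128}$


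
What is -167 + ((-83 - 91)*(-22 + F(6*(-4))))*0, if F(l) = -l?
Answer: -167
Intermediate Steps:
-167 + ((-83 - 91)*(-22 + F(6*(-4))))*0 = -167 + ((-83 - 91)*(-22 - 6*(-4)))*0 = -167 - 174*(-22 - 1*(-24))*0 = -167 - 174*(-22 + 24)*0 = -167 - 174*2*0 = -167 - 348*0 = -167 + 0 = -167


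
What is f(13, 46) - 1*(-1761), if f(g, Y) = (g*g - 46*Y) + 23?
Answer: -163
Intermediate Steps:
f(g, Y) = 23 + g² - 46*Y (f(g, Y) = (g² - 46*Y) + 23 = 23 + g² - 46*Y)
f(13, 46) - 1*(-1761) = (23 + 13² - 46*46) - 1*(-1761) = (23 + 169 - 2116) + 1761 = -1924 + 1761 = -163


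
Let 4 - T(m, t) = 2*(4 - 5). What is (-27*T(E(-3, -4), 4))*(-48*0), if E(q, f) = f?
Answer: 0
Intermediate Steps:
T(m, t) = 6 (T(m, t) = 4 - 2*(4 - 5) = 4 - 2*(-1) = 4 - 1*(-2) = 4 + 2 = 6)
(-27*T(E(-3, -4), 4))*(-48*0) = (-27*6)*(-48*0) = -162*0 = 0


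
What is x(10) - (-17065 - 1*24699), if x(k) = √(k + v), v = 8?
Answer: 41764 + 3*√2 ≈ 41768.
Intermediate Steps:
x(k) = √(8 + k) (x(k) = √(k + 8) = √(8 + k))
x(10) - (-17065 - 1*24699) = √(8 + 10) - (-17065 - 1*24699) = √18 - (-17065 - 24699) = 3*√2 - 1*(-41764) = 3*√2 + 41764 = 41764 + 3*√2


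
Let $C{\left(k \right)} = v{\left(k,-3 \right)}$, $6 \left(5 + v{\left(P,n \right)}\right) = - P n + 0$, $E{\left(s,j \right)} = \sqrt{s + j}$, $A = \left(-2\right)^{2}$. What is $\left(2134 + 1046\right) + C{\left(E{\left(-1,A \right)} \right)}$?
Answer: $3175 + \frac{\sqrt{3}}{2} \approx 3175.9$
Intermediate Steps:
$A = 4$
$E{\left(s,j \right)} = \sqrt{j + s}$
$v{\left(P,n \right)} = -5 - \frac{P n}{6}$ ($v{\left(P,n \right)} = -5 + \frac{- P n + 0}{6} = -5 + \frac{\left(-1\right) P n}{6} = -5 - \frac{P n}{6}$)
$C{\left(k \right)} = -5 + \frac{k}{2}$ ($C{\left(k \right)} = -5 - \frac{1}{6} k \left(-3\right) = -5 + \frac{k}{2}$)
$\left(2134 + 1046\right) + C{\left(E{\left(-1,A \right)} \right)} = \left(2134 + 1046\right) - \left(5 - \frac{\sqrt{4 - 1}}{2}\right) = 3180 - \left(5 - \frac{\sqrt{3}}{2}\right) = 3175 + \frac{\sqrt{3}}{2}$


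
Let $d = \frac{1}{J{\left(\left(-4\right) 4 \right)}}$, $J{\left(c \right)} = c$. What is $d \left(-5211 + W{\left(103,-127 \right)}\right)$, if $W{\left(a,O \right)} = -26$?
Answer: $\frac{5237}{16} \approx 327.31$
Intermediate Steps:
$d = - \frac{1}{16}$ ($d = \frac{1}{\left(-4\right) 4} = \frac{1}{-16} = - \frac{1}{16} \approx -0.0625$)
$d \left(-5211 + W{\left(103,-127 \right)}\right) = - \frac{-5211 - 26}{16} = \left(- \frac{1}{16}\right) \left(-5237\right) = \frac{5237}{16}$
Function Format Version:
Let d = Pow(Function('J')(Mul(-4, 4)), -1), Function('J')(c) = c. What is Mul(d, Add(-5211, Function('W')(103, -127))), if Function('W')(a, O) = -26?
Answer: Rational(5237, 16) ≈ 327.31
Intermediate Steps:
d = Rational(-1, 16) (d = Pow(Mul(-4, 4), -1) = Pow(-16, -1) = Rational(-1, 16) ≈ -0.062500)
Mul(d, Add(-5211, Function('W')(103, -127))) = Mul(Rational(-1, 16), Add(-5211, -26)) = Mul(Rational(-1, 16), -5237) = Rational(5237, 16)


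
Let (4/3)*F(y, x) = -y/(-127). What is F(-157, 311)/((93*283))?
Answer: -157/4456684 ≈ -3.5228e-5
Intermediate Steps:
F(y, x) = 3*y/508 (F(y, x) = 3*(-y/(-127))/4 = 3*(-y*(-1)/127)/4 = 3*(-(-1)*y/127)/4 = 3*(y/127)/4 = 3*y/508)
F(-157, 311)/((93*283)) = ((3/508)*(-157))/((93*283)) = -471/508/26319 = -471/508*1/26319 = -157/4456684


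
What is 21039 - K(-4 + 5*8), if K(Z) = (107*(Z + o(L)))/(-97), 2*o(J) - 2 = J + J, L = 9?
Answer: 2045705/97 ≈ 21090.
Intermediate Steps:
o(J) = 1 + J (o(J) = 1 + (J + J)/2 = 1 + (2*J)/2 = 1 + J)
K(Z) = -1070/97 - 107*Z/97 (K(Z) = (107*(Z + (1 + 9)))/(-97) = (107*(Z + 10))*(-1/97) = (107*(10 + Z))*(-1/97) = (1070 + 107*Z)*(-1/97) = -1070/97 - 107*Z/97)
21039 - K(-4 + 5*8) = 21039 - (-1070/97 - 107*(-4 + 5*8)/97) = 21039 - (-1070/97 - 107*(-4 + 40)/97) = 21039 - (-1070/97 - 107/97*36) = 21039 - (-1070/97 - 3852/97) = 21039 - 1*(-4922/97) = 21039 + 4922/97 = 2045705/97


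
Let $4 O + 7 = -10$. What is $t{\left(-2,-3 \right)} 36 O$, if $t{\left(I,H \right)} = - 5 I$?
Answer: $-1530$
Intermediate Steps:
$O = - \frac{17}{4}$ ($O = - \frac{7}{4} + \frac{1}{4} \left(-10\right) = - \frac{7}{4} - \frac{5}{2} = - \frac{17}{4} \approx -4.25$)
$t{\left(-2,-3 \right)} 36 O = \left(-5\right) \left(-2\right) 36 \left(- \frac{17}{4}\right) = 10 \cdot 36 \left(- \frac{17}{4}\right) = 360 \left(- \frac{17}{4}\right) = -1530$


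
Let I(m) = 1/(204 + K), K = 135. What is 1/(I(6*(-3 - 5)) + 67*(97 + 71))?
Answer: 339/3815785 ≈ 8.8841e-5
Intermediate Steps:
I(m) = 1/339 (I(m) = 1/(204 + 135) = 1/339)
1/(I(6*(-3 - 5)) + 67*(97 + 71)) = 1/(1/339 + 67*(97 + 71)) = 1/(1/339 + 67*168) = 1/(1/339 + 11256) = 1/(3815785/339) = 339/3815785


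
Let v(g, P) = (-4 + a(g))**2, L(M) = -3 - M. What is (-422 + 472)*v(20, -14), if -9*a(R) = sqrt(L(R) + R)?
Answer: 21550/27 + 400*I*sqrt(3)/9 ≈ 798.15 + 76.98*I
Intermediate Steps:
a(R) = -I*sqrt(3)/9 (a(R) = -sqrt((-3 - R) + R)/9 = -I*sqrt(3)/9)
v(g, P) = (-4 - I*sqrt(3)/9)**2
(-422 + 472)*v(20, -14) = (-422 + 472)*((36 + I*sqrt(3))**2/81) = 50*((36 + I*sqrt(3))**2/81) = 50*(36 + I*sqrt(3))**2/81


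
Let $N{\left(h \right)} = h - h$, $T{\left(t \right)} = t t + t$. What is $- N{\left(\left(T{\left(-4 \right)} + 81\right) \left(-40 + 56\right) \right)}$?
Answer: $0$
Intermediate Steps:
$T{\left(t \right)} = t + t^{2}$ ($T{\left(t \right)} = t^{2} + t = t + t^{2}$)
$N{\left(h \right)} = 0$
$- N{\left(\left(T{\left(-4 \right)} + 81\right) \left(-40 + 56\right) \right)} = \left(-1\right) 0 = 0$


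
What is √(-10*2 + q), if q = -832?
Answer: 2*I*√213 ≈ 29.189*I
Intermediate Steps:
√(-10*2 + q) = √(-10*2 - 832) = √(-20 - 832) = √(-852) = 2*I*√213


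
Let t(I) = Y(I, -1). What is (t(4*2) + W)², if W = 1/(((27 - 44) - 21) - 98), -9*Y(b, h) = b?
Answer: 1203409/1498176 ≈ 0.80325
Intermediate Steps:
Y(b, h) = -b/9
t(I) = -I/9
W = -1/136 (W = 1/((-17 - 21) - 98) = 1/(-38 - 98) = 1/(-136) = -1/136 ≈ -0.0073529)
(t(4*2) + W)² = (-4*2/9 - 1/136)² = (-⅑*8 - 1/136)² = (-8/9 - 1/136)² = (-1097/1224)² = 1203409/1498176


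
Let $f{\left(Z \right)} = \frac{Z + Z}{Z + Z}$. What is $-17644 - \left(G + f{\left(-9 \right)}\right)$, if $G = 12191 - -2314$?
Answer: $-32150$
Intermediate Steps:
$f{\left(Z \right)} = 1$ ($f{\left(Z \right)} = \frac{2 Z}{2 Z} = 2 Z \frac{1}{2 Z} = 1$)
$G = 14505$ ($G = 12191 + 2314 = 14505$)
$-17644 - \left(G + f{\left(-9 \right)}\right) = -17644 - \left(14505 + 1\right) = -17644 - 14506 = -32150$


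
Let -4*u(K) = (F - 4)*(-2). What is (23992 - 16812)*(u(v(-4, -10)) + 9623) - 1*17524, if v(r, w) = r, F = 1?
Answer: 69064846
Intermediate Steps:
u(K) = -3/2 (u(K) = -(1 - 4)*(-2)/4 = -(-3)*(-2)/4 = -1/4*6 = -3/2)
(23992 - 16812)*(u(v(-4, -10)) + 9623) - 1*17524 = (23992 - 16812)*(-3/2 + 9623) - 1*17524 = 7180*(19243/2) - 17524 = 69082370 - 17524 = 69064846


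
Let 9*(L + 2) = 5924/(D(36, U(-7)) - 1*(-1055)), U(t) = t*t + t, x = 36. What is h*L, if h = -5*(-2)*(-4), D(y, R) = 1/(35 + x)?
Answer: 18554080/337077 ≈ 55.044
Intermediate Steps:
U(t) = t + t² (U(t) = t² + t = t + t²)
D(y, R) = 1/71 (D(y, R) = 1/(35 + 36) = 1/71)
h = -40 (h = 10*(-4) = -40)
L = -463852/337077 (L = -2 + (5924/(1/71 - 1*(-1055)))/9 = -2 + (5924/(1/71 + 1055))/9 = -2 + (5924/(74906/71))/9 = -2 + (5924*(71/74906))/9 = -2 + (⅑)*(210302/37453) = -2 + 210302/337077 = -463852/337077 ≈ -1.3761)
h*L = -40*(-463852/337077) = 18554080/337077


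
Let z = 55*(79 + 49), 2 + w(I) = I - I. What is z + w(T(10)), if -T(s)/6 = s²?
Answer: 7038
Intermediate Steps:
T(s) = -6*s²
w(I) = -2 (w(I) = -2 + (I - I) = -2 + 0 = -2)
z = 7040 (z = 55*128 = 7040)
z + w(T(10)) = 7040 - 2 = 7038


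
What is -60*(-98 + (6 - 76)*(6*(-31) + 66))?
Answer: -498120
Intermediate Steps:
-60*(-98 + (6 - 76)*(6*(-31) + 66)) = -60*(-98 - 70*(-186 + 66)) = -60*(-98 - 70*(-120)) = -60*(-98 + 8400) = -60*8302 = -498120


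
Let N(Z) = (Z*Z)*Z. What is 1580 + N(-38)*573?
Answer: -31440076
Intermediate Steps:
N(Z) = Z³ (N(Z) = Z²*Z = Z³)
1580 + N(-38)*573 = 1580 + (-38)³*573 = 1580 - 54872*573 = 1580 - 31441656 = -31440076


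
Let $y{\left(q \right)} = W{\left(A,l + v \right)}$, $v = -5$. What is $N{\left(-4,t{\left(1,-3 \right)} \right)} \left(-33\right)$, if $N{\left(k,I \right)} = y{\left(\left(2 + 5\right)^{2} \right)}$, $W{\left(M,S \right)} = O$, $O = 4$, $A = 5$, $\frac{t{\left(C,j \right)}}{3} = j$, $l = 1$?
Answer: $-132$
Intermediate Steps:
$t{\left(C,j \right)} = 3 j$
$W{\left(M,S \right)} = 4$
$y{\left(q \right)} = 4$
$N{\left(k,I \right)} = 4$
$N{\left(-4,t{\left(1,-3 \right)} \right)} \left(-33\right) = 4 \left(-33\right) = -132$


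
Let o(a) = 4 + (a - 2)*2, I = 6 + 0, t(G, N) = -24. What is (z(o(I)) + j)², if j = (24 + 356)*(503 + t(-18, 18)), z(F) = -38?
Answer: 33117448324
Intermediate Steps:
I = 6
o(a) = 2*a (o(a) = 4 + (-2 + a)*2 = 4 + (-4 + 2*a) = 2*a)
j = 182020 (j = (24 + 356)*(503 - 24) = 380*479 = 182020)
(z(o(I)) + j)² = (-38 + 182020)² = 181982² = 33117448324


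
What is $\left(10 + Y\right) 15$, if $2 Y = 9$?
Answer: $\frac{435}{2} \approx 217.5$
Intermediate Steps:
$Y = \frac{9}{2}$ ($Y = \frac{1}{2} \cdot 9 = \frac{9}{2} \approx 4.5$)
$\left(10 + Y\right) 15 = \left(10 + \frac{9}{2}\right) 15 = \frac{29}{2} \cdot 15 = \frac{435}{2}$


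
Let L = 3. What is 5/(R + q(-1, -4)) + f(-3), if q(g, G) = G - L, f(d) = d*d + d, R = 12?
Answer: 7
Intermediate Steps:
f(d) = d + d² (f(d) = d² + d = d + d²)
q(g, G) = -3 + G (q(g, G) = G - 1*3 = G - 3 = -3 + G)
5/(R + q(-1, -4)) + f(-3) = 5/(12 + (-3 - 4)) - 3*(1 - 3) = 5/(12 - 7) - 3*(-2) = 5/5 + 6 = 5*(⅕) + 6 = 1 + 6 = 7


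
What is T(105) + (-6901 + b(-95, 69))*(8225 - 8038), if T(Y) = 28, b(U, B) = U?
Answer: -1308224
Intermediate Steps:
T(105) + (-6901 + b(-95, 69))*(8225 - 8038) = 28 + (-6901 - 95)*(8225 - 8038) = 28 - 6996*187 = 28 - 1308252 = -1308224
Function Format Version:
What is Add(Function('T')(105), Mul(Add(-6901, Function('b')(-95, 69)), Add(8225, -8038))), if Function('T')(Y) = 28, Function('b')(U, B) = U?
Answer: -1308224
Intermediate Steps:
Add(Function('T')(105), Mul(Add(-6901, Function('b')(-95, 69)), Add(8225, -8038))) = Add(28, Mul(Add(-6901, -95), Add(8225, -8038))) = Add(28, Mul(-6996, 187)) = Add(28, -1308252) = -1308224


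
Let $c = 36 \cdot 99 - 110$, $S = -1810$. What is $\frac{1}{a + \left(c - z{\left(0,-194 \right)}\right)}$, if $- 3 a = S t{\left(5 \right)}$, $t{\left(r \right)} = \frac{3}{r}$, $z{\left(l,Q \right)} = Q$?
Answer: $\frac{1}{4010} \approx 0.00024938$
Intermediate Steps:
$c = 3454$ ($c = 3564 - 110 = 3454$)
$a = 362$ ($a = - \frac{\left(-1810\right) \frac{3}{5}}{3} = \left(- \frac{1}{3}\right) \left(-1086\right) = 362$)
$\frac{1}{a + \left(c - z{\left(0,-194 \right)}\right)} = \frac{1}{362 + \left(3454 - -194\right)} = \frac{1}{362 + \left(3454 + 194\right)} = \frac{1}{362 + 3648} = \frac{1}{4010}$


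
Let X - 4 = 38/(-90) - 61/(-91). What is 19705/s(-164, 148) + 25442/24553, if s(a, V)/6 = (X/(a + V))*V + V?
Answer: 683060880673/21859388582 ≈ 31.248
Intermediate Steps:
X = 17396/4095 (X = 4 + (38/(-90) - 61/(-91)) = 4 + (38*(-1/90) - 61*(-1/91)) = 4 + (-19/45 + 61/91) = 4 + 1016/4095 = 17396/4095 ≈ 4.2481)
s(a, V) = 6*V + 34792*V/(1365*(V + a)) (s(a, V) = 6*((17396/(4095*(a + V)))*V + V) = 6*((17396/(4095*(V + a)))*V + V) = 6*(17396*V/(4095*(V + a)) + V) = 6*(V + 17396*V/(4095*(V + a))) = 6*V + 34792*V/(1365*(V + a)))
19705/s(-164, 148) + 25442/24553 = 19705/(((2/1365)*148*(17396 + 4095*148 + 4095*(-164))/(148 - 164))) + 25442/24553 = 19705/(((2/1365)*148*(17396 + 606060 - 671580)/(-16))) + 25442*(1/24553) = 19705/(((2/1365)*148*(-1/16)*(-48124))) + 25442/24553 = 19705/(890294/1365) + 25442/24553 = 19705*(1365/890294) + 25442/24553 = 26897325/890294 + 25442/24553 = 683060880673/21859388582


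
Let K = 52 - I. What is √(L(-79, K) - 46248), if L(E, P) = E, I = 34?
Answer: I*√46327 ≈ 215.24*I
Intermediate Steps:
K = 18 (K = 52 - 1*34 = 52 - 34 = 18)
√(L(-79, K) - 46248) = √(-79 - 46248) = √(-46327) = I*√46327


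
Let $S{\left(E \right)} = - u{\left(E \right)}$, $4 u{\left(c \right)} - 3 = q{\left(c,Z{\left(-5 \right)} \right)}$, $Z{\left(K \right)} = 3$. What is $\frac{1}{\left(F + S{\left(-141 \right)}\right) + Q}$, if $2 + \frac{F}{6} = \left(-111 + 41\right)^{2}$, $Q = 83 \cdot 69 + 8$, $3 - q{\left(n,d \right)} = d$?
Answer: $\frac{4}{140489} \approx 2.8472 \cdot 10^{-5}$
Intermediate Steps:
$q{\left(n,d \right)} = 3 - d$
$u{\left(c \right)} = \frac{3}{4}$ ($u{\left(c \right)} = \frac{3}{4} + \frac{3 - 3}{4} = \frac{3}{4} + \frac{1}{4} \cdot 0 = \frac{3}{4} + 0 = \frac{3}{4}$)
$Q = 5735$ ($Q = 5727 + 8 = 5735$)
$S{\left(E \right)} = - \frac{3}{4}$ ($S{\left(E \right)} = \left(-1\right) \frac{3}{4} = - \frac{3}{4}$)
$F = 29388$ ($F = -12 + 6 \left(-111 + 41\right)^{2} = -12 + 6 \left(-70\right)^{2} = -12 + 6 \cdot 4900 = -12 + 29400 = 29388$)
$\frac{1}{\left(F + S{\left(-141 \right)}\right) + Q} = \frac{1}{\left(29388 - \frac{3}{4}\right) + 5735} = \frac{1}{\frac{117549}{4} + 5735} = \frac{1}{\frac{140489}{4}} = \frac{4}{140489}$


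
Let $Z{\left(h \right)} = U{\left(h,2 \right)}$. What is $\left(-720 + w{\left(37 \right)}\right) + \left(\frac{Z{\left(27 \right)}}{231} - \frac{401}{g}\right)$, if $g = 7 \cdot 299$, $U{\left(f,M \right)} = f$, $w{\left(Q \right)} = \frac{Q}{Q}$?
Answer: $- \frac{16555257}{23023} \approx -719.07$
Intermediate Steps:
$w{\left(Q \right)} = 1$
$Z{\left(h \right)} = h$
$g = 2093$
$\left(-720 + w{\left(37 \right)}\right) + \left(\frac{Z{\left(27 \right)}}{231} - \frac{401}{g}\right) = \left(-720 + 1\right) + \left(\frac{27}{231} - \frac{401}{2093}\right) = -719 + \left(27 \cdot \frac{1}{231} - \frac{401}{2093}\right) = -719 + \left(\frac{9}{77} - \frac{401}{2093}\right) = -719 - \frac{1720}{23023} = - \frac{16555257}{23023}$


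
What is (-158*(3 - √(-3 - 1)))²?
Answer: 124820 - 299568*I ≈ 1.2482e+5 - 2.9957e+5*I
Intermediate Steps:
(-158*(3 - √(-3 - 1)))² = (-158*(3 - √(-4)))² = (-158*(3 - 2*I))² = (-474 + 316*I)²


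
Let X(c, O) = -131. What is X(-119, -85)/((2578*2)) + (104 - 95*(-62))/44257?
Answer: 25107397/228189092 ≈ 0.11003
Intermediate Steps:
X(-119, -85)/((2578*2)) + (104 - 95*(-62))/44257 = -131/(2578*2) + (104 - 95*(-62))/44257 = -131/5156 + (104 + 5890)*(1/44257) = -131*1/5156 + 5994*(1/44257) = -131/5156 + 5994/44257 = 25107397/228189092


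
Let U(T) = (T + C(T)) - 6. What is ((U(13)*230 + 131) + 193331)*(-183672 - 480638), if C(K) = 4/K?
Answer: -1685258809360/13 ≈ -1.2964e+11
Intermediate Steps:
U(T) = -6 + T + 4/T (U(T) = (T + 4/T) - 6 = -6 + T + 4/T)
((U(13)*230 + 131) + 193331)*(-183672 - 480638) = (((-6 + 13 + 4/13)*230 + 131) + 193331)*(-183672 - 480638) = (((-6 + 13 + 4*(1/13))*230 + 131) + 193331)*(-664310) = (((-6 + 13 + 4/13)*230 + 131) + 193331)*(-664310) = (((95/13)*230 + 131) + 193331)*(-664310) = ((21850/13 + 131) + 193331)*(-664310) = (23553/13 + 193331)*(-664310) = (2536856/13)*(-664310) = -1685258809360/13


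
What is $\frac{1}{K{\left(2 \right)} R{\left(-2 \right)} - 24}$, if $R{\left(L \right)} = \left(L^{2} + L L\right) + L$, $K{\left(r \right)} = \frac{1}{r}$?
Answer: $- \frac{1}{21} \approx -0.047619$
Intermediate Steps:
$R{\left(L \right)} = L + 2 L^{2}$ ($R{\left(L \right)} = \left(L^{2} + L^{2}\right) + L = 2 L^{2} + L = L + 2 L^{2}$)
$\frac{1}{K{\left(2 \right)} R{\left(-2 \right)} - 24} = \frac{1}{\frac{\left(-2\right) \left(1 + 2 \left(-2\right)\right)}{2} - 24} = \frac{1}{\frac{\left(-2\right) \left(1 - 4\right)}{2} - 24} = \frac{1}{\frac{\left(-2\right) \left(-3\right)}{2} - 24} = \frac{1}{\frac{1}{2} \cdot 6 - 24} = \frac{1}{3 - 24} = \frac{1}{-21} = - \frac{1}{21}$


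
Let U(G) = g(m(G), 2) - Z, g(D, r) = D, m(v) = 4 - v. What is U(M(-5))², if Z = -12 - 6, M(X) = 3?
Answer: 361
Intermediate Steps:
Z = -18
U(G) = 22 - G (U(G) = (4 - G) - 1*(-18) = (4 - G) + 18 = 22 - G)
U(M(-5))² = (22 - 1*3)² = (22 - 3)² = 19² = 361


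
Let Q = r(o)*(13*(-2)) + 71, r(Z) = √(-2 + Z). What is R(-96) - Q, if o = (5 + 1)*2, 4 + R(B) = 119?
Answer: 44 + 26*√10 ≈ 126.22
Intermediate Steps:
R(B) = 115 (R(B) = -4 + 119 = 115)
o = 12 (o = 6*2 = 12)
Q = 71 - 26*√10 (Q = √(-2 + 12)*(13*(-2)) + 71 = √10*(-26) + 71 = -26*√10 + 71 = 71 - 26*√10 ≈ -11.219)
R(-96) - Q = 115 - (71 - 26*√10) = 115 + (-71 + 26*√10) = 44 + 26*√10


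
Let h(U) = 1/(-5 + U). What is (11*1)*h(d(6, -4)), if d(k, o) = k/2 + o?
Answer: -11/6 ≈ -1.8333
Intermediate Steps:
d(k, o) = o + k/2 (d(k, o) = k/2 + o = o + k/2)
(11*1)*h(d(6, -4)) = (11*1)/(-5 + (-4 + (½)*6)) = 11/(-5 + (-4 + 3)) = 11/(-5 - 1) = 11/(-6) = 11*(-⅙) = -11/6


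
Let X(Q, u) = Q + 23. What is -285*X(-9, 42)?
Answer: -3990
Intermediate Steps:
X(Q, u) = 23 + Q
-285*X(-9, 42) = -285*(23 - 9) = -285*14 = -3990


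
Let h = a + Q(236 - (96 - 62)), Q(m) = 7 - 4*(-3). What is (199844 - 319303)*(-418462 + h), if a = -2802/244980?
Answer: 2040960378607063/40830 ≈ 4.9987e+10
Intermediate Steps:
a = -467/40830 (a = -2802*1/244980 = -467/40830 ≈ -0.011438)
Q(m) = 19 (Q(m) = 7 + 12 = 19)
h = 775303/40830 (h = -467/40830 + 19 = 775303/40830 ≈ 18.989)
(199844 - 319303)*(-418462 + h) = (199844 - 319303)*(-418462 + 775303/40830) = -119459*(-17085028157/40830) = 2040960378607063/40830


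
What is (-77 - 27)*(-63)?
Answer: 6552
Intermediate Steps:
(-77 - 27)*(-63) = -104*(-63) = 6552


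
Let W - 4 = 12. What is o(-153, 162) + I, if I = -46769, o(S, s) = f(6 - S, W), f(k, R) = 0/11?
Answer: -46769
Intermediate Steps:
W = 16 (W = 4 + 12 = 16)
f(k, R) = 0 (f(k, R) = 0*(1/11) = 0)
o(S, s) = 0
o(-153, 162) + I = 0 - 46769 = -46769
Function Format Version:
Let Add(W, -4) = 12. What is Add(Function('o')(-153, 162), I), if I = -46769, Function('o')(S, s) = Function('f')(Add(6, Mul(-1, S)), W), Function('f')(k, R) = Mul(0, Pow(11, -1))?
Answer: -46769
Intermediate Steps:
W = 16 (W = Add(4, 12) = 16)
Function('f')(k, R) = 0 (Function('f')(k, R) = Mul(0, Rational(1, 11)) = 0)
Function('o')(S, s) = 0
Add(Function('o')(-153, 162), I) = Add(0, -46769) = -46769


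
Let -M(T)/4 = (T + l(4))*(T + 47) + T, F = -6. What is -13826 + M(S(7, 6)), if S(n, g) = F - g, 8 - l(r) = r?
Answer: -12658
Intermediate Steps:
l(r) = 8 - r
S(n, g) = -6 - g
M(T) = -4*T - 4*(4 + T)*(47 + T) (M(T) = -4*((T + (8 - 1*4))*(T + 47) + T) = -4*((T + (8 - 4))*(47 + T) + T) = -4*((T + 4)*(47 + T) + T) = -4*((4 + T)*(47 + T) + T) = -4*(T + (4 + T)*(47 + T)) = -4*T - 4*(4 + T)*(47 + T))
-13826 + M(S(7, 6)) = -13826 + (-752 - 208*(-6 - 1*6) - 4*(-6 - 1*6)²) = -13826 + (-752 - 208*(-6 - 6) - 4*(-6 - 6)²) = -13826 + (-752 - 208*(-12) - 4*(-12)²) = -13826 + (-752 + 2496 - 4*144) = -13826 + (-752 + 2496 - 576) = -13826 + 1168 = -12658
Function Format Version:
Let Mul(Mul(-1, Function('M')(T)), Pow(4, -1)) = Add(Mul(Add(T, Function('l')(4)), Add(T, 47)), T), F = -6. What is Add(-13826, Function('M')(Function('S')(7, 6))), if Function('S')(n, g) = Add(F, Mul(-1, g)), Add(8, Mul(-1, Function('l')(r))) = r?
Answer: -12658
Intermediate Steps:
Function('l')(r) = Add(8, Mul(-1, r))
Function('S')(n, g) = Add(-6, Mul(-1, g))
Function('M')(T) = Add(Mul(-4, T), Mul(-4, Add(4, T), Add(47, T))) (Function('M')(T) = Mul(-4, Add(Mul(Add(T, Add(8, Mul(-1, 4))), Add(T, 47)), T)) = Mul(-4, Add(Mul(Add(T, Add(8, -4)), Add(47, T)), T)) = Mul(-4, Add(Mul(Add(T, 4), Add(47, T)), T)) = Mul(-4, Add(Mul(Add(4, T), Add(47, T)), T)) = Mul(-4, Add(T, Mul(Add(4, T), Add(47, T)))) = Add(Mul(-4, T), Mul(-4, Add(4, T), Add(47, T))))
Add(-13826, Function('M')(Function('S')(7, 6))) = Add(-13826, Add(-752, Mul(-208, Add(-6, Mul(-1, 6))), Mul(-4, Pow(Add(-6, Mul(-1, 6)), 2)))) = Add(-13826, Add(-752, Mul(-208, Add(-6, -6)), Mul(-4, Pow(Add(-6, -6), 2)))) = Add(-13826, Add(-752, Mul(-208, -12), Mul(-4, Pow(-12, 2)))) = Add(-13826, Add(-752, 2496, Mul(-4, 144))) = Add(-13826, Add(-752, 2496, -576)) = Add(-13826, 1168) = -12658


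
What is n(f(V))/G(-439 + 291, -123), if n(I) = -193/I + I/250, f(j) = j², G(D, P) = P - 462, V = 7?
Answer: 15283/2388750 ≈ 0.0063979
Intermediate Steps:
G(D, P) = -462 + P
n(I) = -193/I + I/250 (n(I) = -193/I + I*(1/250) = -193/I + I/250)
n(f(V))/G(-439 + 291, -123) = (-193/(7²) + (1/250)*7²)/(-462 - 123) = (-193/49 + (1/250)*49)/(-585) = (-193*1/49 + 49/250)*(-1/585) = (-193/49 + 49/250)*(-1/585) = -45849/12250*(-1/585) = 15283/2388750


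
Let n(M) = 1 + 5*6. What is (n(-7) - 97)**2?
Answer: 4356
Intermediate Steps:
n(M) = 31 (n(M) = 1 + 30 = 31)
(n(-7) - 97)**2 = (31 - 97)**2 = (-66)**2 = 4356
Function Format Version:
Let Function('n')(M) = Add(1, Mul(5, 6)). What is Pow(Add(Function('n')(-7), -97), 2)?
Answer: 4356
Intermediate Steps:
Function('n')(M) = 31 (Function('n')(M) = Add(1, 30) = 31)
Pow(Add(Function('n')(-7), -97), 2) = Pow(Add(31, -97), 2) = Pow(-66, 2) = 4356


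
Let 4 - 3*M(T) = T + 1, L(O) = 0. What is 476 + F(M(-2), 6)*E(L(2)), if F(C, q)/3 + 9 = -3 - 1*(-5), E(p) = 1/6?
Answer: 945/2 ≈ 472.50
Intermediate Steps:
M(T) = 1 - T/3 (M(T) = 4/3 - (T + 1)/3 = 4/3 - (1 + T)/3 = 4/3 + (-1/3 - T/3) = 1 - T/3)
E(p) = 1/6
F(C, q) = -21 (F(C, q) = -27 + 3*(-3 - 1*(-5)) = -27 + 3*(-3 + 5) = -27 + 3*2 = -27 + 6 = -21)
476 + F(M(-2), 6)*E(L(2)) = 476 - 21*1/6 = 476 - 7/2 = 945/2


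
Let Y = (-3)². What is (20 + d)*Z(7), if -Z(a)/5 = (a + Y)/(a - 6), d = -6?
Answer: -1120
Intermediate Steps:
Y = 9
Z(a) = -5*(9 + a)/(-6 + a) (Z(a) = -5*(a + 9)/(a - 6) = -5*(9 + a)/(-6 + a))
(20 + d)*Z(7) = (20 - 6)*(5*(-9 - 1*7)/(-6 + 7)) = 14*(5*(-9 - 7)/1) = 14*(5*1*(-16)) = 14*(-80) = -1120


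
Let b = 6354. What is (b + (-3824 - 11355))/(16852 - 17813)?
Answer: 8825/961 ≈ 9.1831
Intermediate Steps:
(b + (-3824 - 11355))/(16852 - 17813) = (6354 + (-3824 - 11355))/(16852 - 17813) = (6354 - 15179)/(-961) = -8825*(-1/961) = 8825/961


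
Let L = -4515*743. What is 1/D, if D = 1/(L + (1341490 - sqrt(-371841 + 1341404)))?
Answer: -2013155 - 7*sqrt(19787) ≈ -2.0141e+6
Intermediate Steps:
L = -3354645
D = 1/(-2013155 - 7*sqrt(19787)) (D = 1/(-3354645 + (1341490 - sqrt(-371841 + 1341404))) = 1/(-3354645 + (1341490 - sqrt(969563))) = 1/(-3354645 + (1341490 - 7*sqrt(19787))) = 1/(-2013155 - 7*sqrt(19787)) ≈ -4.9649e-7)
1/D = 1/(-2013155/4052792084462 + 7*sqrt(19787)/4052792084462)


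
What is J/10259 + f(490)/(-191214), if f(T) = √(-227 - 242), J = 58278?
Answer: 58278/10259 - I*√469/191214 ≈ 5.6807 - 0.00011326*I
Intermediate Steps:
f(T) = I*√469 (f(T) = √(-469) = I*√469)
J/10259 + f(490)/(-191214) = 58278/10259 + (I*√469)/(-191214) = 58278*(1/10259) + (I*√469)*(-1/191214) = 58278/10259 - I*√469/191214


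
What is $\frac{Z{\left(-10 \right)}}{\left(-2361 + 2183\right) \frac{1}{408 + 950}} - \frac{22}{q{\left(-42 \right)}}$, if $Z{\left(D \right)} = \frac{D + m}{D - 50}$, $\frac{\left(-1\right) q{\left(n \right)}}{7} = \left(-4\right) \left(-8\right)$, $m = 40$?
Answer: $\frac{39003}{9968} \approx 3.9128$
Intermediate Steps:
$q{\left(n \right)} = -224$ ($q{\left(n \right)} = - 7 \left(\left(-4\right) \left(-8\right)\right) = \left(-7\right) 32 = -224$)
$Z{\left(D \right)} = \frac{40 + D}{-50 + D}$ ($Z{\left(D \right)} = \frac{D + 40}{D - 50} = \frac{40 + D}{-50 + D}$)
$\frac{Z{\left(-10 \right)}}{\left(-2361 + 2183\right) \frac{1}{408 + 950}} - \frac{22}{q{\left(-42 \right)}} = \frac{\frac{1}{-50 - 10} \left(40 - 10\right)}{\left(-2361 + 2183\right) \frac{1}{408 + 950}} - \frac{22}{-224} = \frac{\frac{1}{-60} \cdot 30}{\left(-178\right) \frac{1}{1358}} - - \frac{11}{112} = \frac{\left(- \frac{1}{60}\right) 30}{\left(-178\right) \frac{1}{1358}} + \frac{11}{112} = - \frac{1}{2 \left(- \frac{89}{679}\right)} + \frac{11}{112} = \left(- \frac{1}{2}\right) \left(- \frac{679}{89}\right) + \frac{11}{112} = \frac{679}{178} + \frac{11}{112} = \frac{39003}{9968}$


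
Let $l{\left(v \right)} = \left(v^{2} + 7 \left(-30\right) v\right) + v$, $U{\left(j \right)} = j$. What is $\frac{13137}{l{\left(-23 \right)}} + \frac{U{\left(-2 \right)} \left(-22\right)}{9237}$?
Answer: $\frac{4192457}{1699608} \approx 2.4667$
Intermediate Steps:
$l{\left(v \right)} = v^{2} - 209 v$ ($l{\left(v \right)} = \left(v^{2} - 210 v\right) + v = v^{2} - 209 v$)
$\frac{13137}{l{\left(-23 \right)}} + \frac{U{\left(-2 \right)} \left(-22\right)}{9237} = \frac{13137}{\left(-23\right) \left(-209 - 23\right)} + \frac{\left(-2\right) \left(-22\right)}{9237} = \frac{13137}{\left(-23\right) \left(-232\right)} + 44 \cdot \frac{1}{9237} = \frac{13137}{5336} + \frac{44}{9237} = 13137 \cdot \frac{1}{5336} + \frac{44}{9237} = \frac{453}{184} + \frac{44}{9237} = \frac{4192457}{1699608}$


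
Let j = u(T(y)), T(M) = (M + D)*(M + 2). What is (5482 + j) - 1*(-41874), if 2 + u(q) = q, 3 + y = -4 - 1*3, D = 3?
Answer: 47410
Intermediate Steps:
y = -10 (y = -3 + (-4 - 1*3) = -3 + (-4 - 3) = -3 - 7 = -10)
T(M) = (2 + M)*(3 + M) (T(M) = (M + 3)*(M + 2) = (3 + M)*(2 + M) = (2 + M)*(3 + M))
u(q) = -2 + q
j = 54 (j = -2 + (6 + (-10)**2 + 5*(-10)) = -2 + (6 + 100 - 50) = -2 + 56 = 54)
(5482 + j) - 1*(-41874) = (5482 + 54) - 1*(-41874) = 5536 + 41874 = 47410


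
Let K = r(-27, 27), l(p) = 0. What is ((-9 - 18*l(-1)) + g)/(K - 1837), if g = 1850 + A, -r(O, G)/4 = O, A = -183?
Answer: -1658/1729 ≈ -0.95894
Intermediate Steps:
r(O, G) = -4*O
K = 108 (K = -4*(-27) = 108)
g = 1667 (g = 1850 - 183 = 1667)
((-9 - 18*l(-1)) + g)/(K - 1837) = ((-9 - 18*0) + 1667)/(108 - 1837) = ((-9 + 0) + 1667)/(-1729) = (-9 + 1667)*(-1/1729) = 1658*(-1/1729) = -1658/1729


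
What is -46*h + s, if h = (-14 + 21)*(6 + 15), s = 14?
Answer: -6748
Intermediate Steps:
h = 147 (h = 7*21 = 147)
-46*h + s = -46*147 + 14 = -6762 + 14 = -6748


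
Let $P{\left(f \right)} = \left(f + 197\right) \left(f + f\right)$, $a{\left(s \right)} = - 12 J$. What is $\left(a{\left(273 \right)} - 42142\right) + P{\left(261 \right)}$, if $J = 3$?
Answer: $196898$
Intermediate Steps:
$a{\left(s \right)} = -36$ ($a{\left(s \right)} = \left(-12\right) 3 = -36$)
$P{\left(f \right)} = 2 f \left(197 + f\right)$ ($P{\left(f \right)} = \left(197 + f\right) 2 f = 2 f \left(197 + f\right)$)
$\left(a{\left(273 \right)} - 42142\right) + P{\left(261 \right)} = \left(-36 - 42142\right) + 2 \cdot 261 \left(197 + 261\right) = -42178 + 2 \cdot 261 \cdot 458 = -42178 + 239076 = 196898$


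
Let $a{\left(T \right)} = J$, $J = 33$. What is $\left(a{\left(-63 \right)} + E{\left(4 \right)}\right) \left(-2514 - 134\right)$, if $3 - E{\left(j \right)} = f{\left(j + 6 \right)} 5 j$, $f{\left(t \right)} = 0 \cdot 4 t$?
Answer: $-95328$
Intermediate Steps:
$a{\left(T \right)} = 33$
$f{\left(t \right)} = 0$ ($f{\left(t \right)} = 0 t = 0$)
$E{\left(j \right)} = 3$ ($E{\left(j \right)} = 3 - 0 \cdot 5 j = 3 - 0 j = 3 - 0 = 3 + 0 = 3$)
$\left(a{\left(-63 \right)} + E{\left(4 \right)}\right) \left(-2514 - 134\right) = \left(33 + 3\right) \left(-2514 - 134\right) = 36 \left(-2648\right) = -95328$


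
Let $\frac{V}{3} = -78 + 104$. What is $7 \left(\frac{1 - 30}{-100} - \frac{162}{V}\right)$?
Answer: $- \frac{16261}{1300} \approx -12.508$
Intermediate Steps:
$V = 78$ ($V = 3 \left(-78 + 104\right) = 3 \cdot 26 = 78$)
$7 \left(\frac{1 - 30}{-100} - \frac{162}{V}\right) = 7 \left(\frac{1 - 30}{-100} - \frac{162}{78}\right) = 7 \left(\left(1 - 30\right) \left(- \frac{1}{100}\right) - \frac{27}{13}\right) = 7 \left(\left(-29\right) \left(- \frac{1}{100}\right) - \frac{27}{13}\right) = 7 \left(\frac{29}{100} - \frac{27}{13}\right) = 7 \left(- \frac{2323}{1300}\right) = - \frac{16261}{1300}$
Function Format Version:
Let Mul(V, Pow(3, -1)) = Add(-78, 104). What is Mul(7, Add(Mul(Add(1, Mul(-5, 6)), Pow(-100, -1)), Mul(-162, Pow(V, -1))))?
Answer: Rational(-16261, 1300) ≈ -12.508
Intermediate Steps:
V = 78 (V = Mul(3, Add(-78, 104)) = Mul(3, 26) = 78)
Mul(7, Add(Mul(Add(1, Mul(-5, 6)), Pow(-100, -1)), Mul(-162, Pow(V, -1)))) = Mul(7, Add(Mul(Add(1, Mul(-5, 6)), Pow(-100, -1)), Mul(-162, Pow(78, -1)))) = Mul(7, Add(Mul(Add(1, -30), Rational(-1, 100)), Mul(-162, Rational(1, 78)))) = Mul(7, Add(Mul(-29, Rational(-1, 100)), Rational(-27, 13))) = Mul(7, Add(Rational(29, 100), Rational(-27, 13))) = Mul(7, Rational(-2323, 1300)) = Rational(-16261, 1300)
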